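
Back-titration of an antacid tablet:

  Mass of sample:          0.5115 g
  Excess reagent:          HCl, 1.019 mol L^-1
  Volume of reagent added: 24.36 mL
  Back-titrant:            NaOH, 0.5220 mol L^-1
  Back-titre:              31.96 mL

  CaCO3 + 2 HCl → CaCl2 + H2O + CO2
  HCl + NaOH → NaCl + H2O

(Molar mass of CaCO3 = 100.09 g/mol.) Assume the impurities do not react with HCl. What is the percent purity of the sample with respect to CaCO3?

n(HCl) added = 0.02436 × 1.019 = 0.02482 mol
n(NaOH) used in back-titration = 0.03196 × 0.5220 = 0.01668 mol
n(HCl) left over = 0.01668 mol (1:1 ratio)
n(HCl) consumed by analyte = 0.02482 − 0.01668 = 8.140 × 10^-3 mol
From the 1:2 ratio, n(CaCO3) = 1/2 × 8.140 × 10^-3 = 4.070 × 10^-3 mol
mass of CaCO3 = 4.070 × 10^-3 × 100.09 = 0.4074 g
% CaCO3 = 0.4074 / 0.5115 × 100 = 79.64 %

79.64 %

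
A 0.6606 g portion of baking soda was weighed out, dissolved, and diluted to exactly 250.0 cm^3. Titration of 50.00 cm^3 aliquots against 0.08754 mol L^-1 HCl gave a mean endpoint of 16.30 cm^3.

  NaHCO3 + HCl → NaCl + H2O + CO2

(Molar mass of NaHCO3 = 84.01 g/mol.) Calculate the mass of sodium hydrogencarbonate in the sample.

0.5994 g

n(HCl) per titration = 0.01630 × 0.08754 = 1.427 × 10^-3 mol
n(NaHCO3) in each aliquot = 1.427 × 10^-3 mol (1:1 ratio)
n(NaHCO3) in the whole flask = 1.427 × 10^-3 × 250.0/50.00 = 7.135 × 10^-3 mol
mass of NaHCO3 = 7.135 × 10^-3 × 84.01 = 0.5994 g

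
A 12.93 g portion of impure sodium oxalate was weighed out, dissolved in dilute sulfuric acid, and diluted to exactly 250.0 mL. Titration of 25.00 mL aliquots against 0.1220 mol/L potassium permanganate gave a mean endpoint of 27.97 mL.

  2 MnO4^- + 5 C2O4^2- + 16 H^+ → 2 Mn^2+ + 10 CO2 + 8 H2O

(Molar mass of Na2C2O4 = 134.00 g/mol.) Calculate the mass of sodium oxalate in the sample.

n(KMnO4) per titration = 0.02797 × 0.1220 = 3.412 × 10^-3 mol
From the 5:2 ratio, n(Na2C2O4) in each aliquot = 5/2 × 3.412 × 10^-3 = 8.531 × 10^-3 mol
n(Na2C2O4) in the whole flask = 8.531 × 10^-3 × 250.0/25.00 = 0.08531 mol
mass of Na2C2O4 = 0.08531 × 134.00 = 11.43 g

11.43 g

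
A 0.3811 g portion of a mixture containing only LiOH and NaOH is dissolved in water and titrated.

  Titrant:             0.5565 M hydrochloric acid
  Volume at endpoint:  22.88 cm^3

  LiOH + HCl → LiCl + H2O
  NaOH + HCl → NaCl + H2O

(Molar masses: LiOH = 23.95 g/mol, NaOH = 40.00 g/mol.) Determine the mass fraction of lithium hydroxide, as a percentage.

50.20 %

n(HCl) = 0.02288 × 0.5565 = 0.01273 mol
Let x = n(LiOH), y = n(NaOH).
Titrant: 1x + 1y = 0.01273;  mass: 23.95x + 40.00y = 0.3811
Solving, x = 7.988 × 10^-3 mol, y = 4.745 × 10^-3 mol
mass of LiOH = 7.988 × 10^-3 × 23.95 = 0.1913 g
% LiOH = 0.1913 / 0.3811 × 100 = 50.20 %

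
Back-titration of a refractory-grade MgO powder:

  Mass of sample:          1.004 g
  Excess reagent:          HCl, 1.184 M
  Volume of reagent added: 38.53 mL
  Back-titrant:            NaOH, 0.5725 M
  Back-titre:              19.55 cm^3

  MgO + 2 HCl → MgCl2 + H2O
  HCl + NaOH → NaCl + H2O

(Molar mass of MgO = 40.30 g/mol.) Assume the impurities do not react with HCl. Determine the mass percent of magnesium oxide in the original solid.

69.09 %

n(HCl) added = 0.03853 × 1.184 = 0.04562 mol
n(NaOH) used in back-titration = 0.01955 × 0.5725 = 0.01119 mol
n(HCl) left over = 0.01119 mol (1:1 ratio)
n(HCl) consumed by analyte = 0.04562 − 0.01119 = 0.03443 mol
From the 1:2 ratio, n(MgO) = 1/2 × 0.03443 = 0.01721 mol
mass of MgO = 0.01721 × 40.30 = 0.6937 g
% MgO = 0.6937 / 1.004 × 100 = 69.09 %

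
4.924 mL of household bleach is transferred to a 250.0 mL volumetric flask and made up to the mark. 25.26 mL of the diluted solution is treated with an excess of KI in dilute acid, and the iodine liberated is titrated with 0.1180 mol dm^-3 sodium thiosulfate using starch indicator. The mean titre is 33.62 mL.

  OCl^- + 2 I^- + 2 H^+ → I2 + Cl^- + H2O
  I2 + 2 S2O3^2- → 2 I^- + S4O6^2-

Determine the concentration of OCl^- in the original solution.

3.987 mol/L

n(S2O3^2-) = 0.03362 × 0.1180 = 3.967 × 10^-3 mol
n(I2) = n(S2O3^2-)/2 = 1.984 × 10^-3 mol
n(OCl^-) in the aliquot = 1.984 × 10^-3 mol (1:1 ratio)
[OCl^-]_dilute = 1.984 × 10^-3 / 0.02526 = 0.07853 mol/L
[OCl^-]_original = 0.07853 × 250.0/4.924 = 3.987 mol/L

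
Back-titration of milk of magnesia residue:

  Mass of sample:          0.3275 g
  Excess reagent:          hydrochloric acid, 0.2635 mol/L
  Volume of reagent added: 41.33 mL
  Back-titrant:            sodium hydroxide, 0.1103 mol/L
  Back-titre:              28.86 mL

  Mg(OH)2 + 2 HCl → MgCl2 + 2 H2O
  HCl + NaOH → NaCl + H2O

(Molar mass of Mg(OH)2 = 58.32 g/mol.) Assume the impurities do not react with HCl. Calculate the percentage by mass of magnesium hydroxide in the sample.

n(HCl) added = 0.04133 × 0.2635 = 0.01089 mol
n(NaOH) used in back-titration = 0.02886 × 0.1103 = 3.183 × 10^-3 mol
n(HCl) left over = 3.183 × 10^-3 mol (1:1 ratio)
n(HCl) consumed by analyte = 0.01089 − 3.183 × 10^-3 = 7.707 × 10^-3 mol
From the 1:2 ratio, n(Mg(OH)2) = 1/2 × 7.707 × 10^-3 = 3.854 × 10^-3 mol
mass of Mg(OH)2 = 3.854 × 10^-3 × 58.32 = 0.2247 g
% Mg(OH)2 = 0.2247 / 0.3275 × 100 = 68.62 %

68.62 %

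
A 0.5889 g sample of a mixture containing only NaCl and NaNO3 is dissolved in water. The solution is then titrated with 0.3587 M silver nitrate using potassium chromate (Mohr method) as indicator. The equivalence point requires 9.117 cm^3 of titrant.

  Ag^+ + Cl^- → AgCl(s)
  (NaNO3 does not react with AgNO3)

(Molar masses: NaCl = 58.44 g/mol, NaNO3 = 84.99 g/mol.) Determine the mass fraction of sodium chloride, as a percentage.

n(AgNO3) = 0.009117 × 0.3587 = 3.270 × 10^-3 mol
Let x = n(NaCl), y = n(NaNO3).
Titrant: 1x = 3.270 × 10^-3;  mass: 58.44x + 84.99y = 0.5889
Solving, x = 3.270 × 10^-3 mol, y = 4.680 × 10^-3 mol
mass of NaCl = 3.270 × 10^-3 × 58.44 = 0.1911 g
% NaCl = 0.1911 / 0.5889 × 100 = 32.45 %

32.45 %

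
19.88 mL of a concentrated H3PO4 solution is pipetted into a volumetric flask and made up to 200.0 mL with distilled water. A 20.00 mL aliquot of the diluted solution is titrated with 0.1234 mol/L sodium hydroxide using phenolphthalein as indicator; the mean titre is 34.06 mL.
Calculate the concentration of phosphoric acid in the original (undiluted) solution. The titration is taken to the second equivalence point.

1.057 mol/L

H3PO4 + 2 NaOH → Na2HPO4 + 2 H2O
n(NaOH) = 0.03406 × 0.1234 = 4.203 × 10^-3 mol
From the 1:2 ratio, n(H3PO4) in the aliquot = 1/2 × 4.203 × 10^-3 = 2.102 × 10^-3 mol
[H3PO4]_dilute = 2.102 × 10^-3 / 0.02000 = 0.1051 mol/L
Dilution factor = 200.0 / 19.88 = 10.06
[H3PO4]_stock = 0.1051 × 10.06 = 1.057 mol/L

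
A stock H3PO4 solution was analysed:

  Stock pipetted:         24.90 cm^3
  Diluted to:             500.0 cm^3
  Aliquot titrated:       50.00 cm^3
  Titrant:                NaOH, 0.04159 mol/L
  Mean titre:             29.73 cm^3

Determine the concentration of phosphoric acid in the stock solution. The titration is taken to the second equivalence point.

H3PO4 + 2 NaOH → Na2HPO4 + 2 H2O
n(NaOH) = 0.02973 × 0.04159 = 1.236 × 10^-3 mol
From the 1:2 ratio, n(H3PO4) in the aliquot = 1/2 × 1.236 × 10^-3 = 6.182 × 10^-4 mol
[H3PO4]_dilute = 6.182 × 10^-4 / 0.05000 = 0.01236 mol/L
Dilution factor = 500.0 / 24.90 = 20.08
[H3PO4]_stock = 0.01236 × 20.08 = 0.2483 mol/L

0.2483 mol/L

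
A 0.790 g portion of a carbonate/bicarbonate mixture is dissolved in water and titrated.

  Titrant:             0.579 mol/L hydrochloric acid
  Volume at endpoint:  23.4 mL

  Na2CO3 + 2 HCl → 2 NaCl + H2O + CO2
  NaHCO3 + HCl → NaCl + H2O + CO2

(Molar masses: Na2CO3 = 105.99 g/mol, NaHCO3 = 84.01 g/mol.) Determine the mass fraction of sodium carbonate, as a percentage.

75.3 %

n(HCl) = 0.0234 × 0.579 = 0.0135 mol
Let x = n(Na2CO3), y = n(NaHCO3).
Titrant: 2x + 1y = 0.0135;  mass: 105.99x + 84.01y = 0.790
Solving, x = 5.61 × 10^-3 mol, y = 2.32 × 10^-3 mol
mass of Na2CO3 = 5.61 × 10^-3 × 105.99 = 0.595 g
% Na2CO3 = 0.595 / 0.790 × 100 = 75.3 %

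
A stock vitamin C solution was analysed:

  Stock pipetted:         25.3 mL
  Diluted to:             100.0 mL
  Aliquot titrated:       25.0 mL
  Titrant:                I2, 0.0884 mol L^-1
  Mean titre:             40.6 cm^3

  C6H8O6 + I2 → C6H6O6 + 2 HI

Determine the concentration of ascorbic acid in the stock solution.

n(I2) = 0.0406 × 0.0884 = 3.59 × 10^-3 mol
n(C6H8O6) in the aliquot = 3.59 × 10^-3 mol (1:1 ratio)
[C6H8O6]_dilute = 3.59 × 10^-3 / 0.0250 = 0.144 mol/L
Dilution factor = 100.0 / 25.3 = 3.953
[C6H8O6]_stock = 0.144 × 3.953 = 0.567 mol/L

0.567 mol/L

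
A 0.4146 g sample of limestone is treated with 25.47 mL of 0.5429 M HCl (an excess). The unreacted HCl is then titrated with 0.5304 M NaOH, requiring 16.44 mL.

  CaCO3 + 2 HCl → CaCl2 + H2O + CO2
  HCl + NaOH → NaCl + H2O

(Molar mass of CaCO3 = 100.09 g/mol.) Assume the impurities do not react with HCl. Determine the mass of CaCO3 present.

n(HCl) added = 0.02547 × 0.5429 = 0.01383 mol
n(NaOH) used in back-titration = 0.01644 × 0.5304 = 8.720 × 10^-3 mol
n(HCl) left over = 8.720 × 10^-3 mol (1:1 ratio)
n(HCl) consumed by analyte = 0.01383 − 8.720 × 10^-3 = 5.108 × 10^-3 mol
From the 1:2 ratio, n(CaCO3) = 1/2 × 5.108 × 10^-3 = 2.554 × 10^-3 mol
mass of CaCO3 = 2.554 × 10^-3 × 100.09 = 0.2556 g

0.2556 g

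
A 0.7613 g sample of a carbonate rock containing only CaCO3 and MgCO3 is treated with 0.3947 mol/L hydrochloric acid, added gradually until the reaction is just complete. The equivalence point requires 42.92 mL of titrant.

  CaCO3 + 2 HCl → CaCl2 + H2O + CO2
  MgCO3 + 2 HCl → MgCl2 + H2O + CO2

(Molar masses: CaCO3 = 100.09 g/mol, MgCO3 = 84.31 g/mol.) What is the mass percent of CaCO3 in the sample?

39.30 %

n(HCl) = 0.04292 × 0.3947 = 0.01694 mol
Let x = n(CaCO3), y = n(MgCO3).
Titrant: 2x + 2y = 0.01694;  mass: 100.09x + 84.31y = 0.7613
Solving, x = 2.989 × 10^-3 mol, y = 5.481 × 10^-3 mol
mass of CaCO3 = 2.989 × 10^-3 × 100.09 = 0.2992 g
% CaCO3 = 0.2992 / 0.7613 × 100 = 39.30 %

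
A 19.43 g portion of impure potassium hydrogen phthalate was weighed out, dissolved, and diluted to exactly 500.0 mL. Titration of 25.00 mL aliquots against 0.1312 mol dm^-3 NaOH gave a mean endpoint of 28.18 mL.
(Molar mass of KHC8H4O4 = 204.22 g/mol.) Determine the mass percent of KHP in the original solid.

77.72 %

KHC8H4O4 + NaOH → KNaC8H4O4 + H2O
n(NaOH) per titration = 0.02818 × 0.1312 = 3.697 × 10^-3 mol
n(KHC8H4O4) in each aliquot = 3.697 × 10^-3 mol (1:1 ratio)
n(KHC8H4O4) in the whole flask = 3.697 × 10^-3 × 500.0/25.00 = 0.07394 mol
mass of KHC8H4O4 = 0.07394 × 204.22 = 15.10 g
% KHC8H4O4 = 15.10 / 19.43 × 100 = 77.72 %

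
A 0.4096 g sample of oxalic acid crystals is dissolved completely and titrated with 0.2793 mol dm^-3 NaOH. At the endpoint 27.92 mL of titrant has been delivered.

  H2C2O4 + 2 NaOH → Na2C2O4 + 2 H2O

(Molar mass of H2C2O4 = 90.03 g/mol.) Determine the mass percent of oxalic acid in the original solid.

n(NaOH) = 0.02792 L × 0.2793 mol/L = 7.798 × 10^-3 mol
From the 1:2 ratio, n(H2C2O4) = 1/2 × 7.798 × 10^-3 = 3.899 × 10^-3 mol
mass of H2C2O4 = 3.899 × 10^-3 × 90.03 g/mol = 0.3510 g
% H2C2O4 = 0.3510 / 0.4096 × 100 = 85.70 %

85.70 %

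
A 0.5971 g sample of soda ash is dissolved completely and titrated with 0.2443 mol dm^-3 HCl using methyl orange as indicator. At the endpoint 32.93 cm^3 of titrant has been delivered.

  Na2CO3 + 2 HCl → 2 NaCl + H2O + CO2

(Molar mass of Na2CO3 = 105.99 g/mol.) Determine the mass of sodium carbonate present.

n(HCl) = 0.03293 L × 0.2443 mol/L = 8.045 × 10^-3 mol
From the 1:2 ratio, n(Na2CO3) = 1/2 × 8.045 × 10^-3 = 4.022 × 10^-3 mol
mass of Na2CO3 = 4.022 × 10^-3 × 105.99 g/mol = 0.4263 g

0.4263 g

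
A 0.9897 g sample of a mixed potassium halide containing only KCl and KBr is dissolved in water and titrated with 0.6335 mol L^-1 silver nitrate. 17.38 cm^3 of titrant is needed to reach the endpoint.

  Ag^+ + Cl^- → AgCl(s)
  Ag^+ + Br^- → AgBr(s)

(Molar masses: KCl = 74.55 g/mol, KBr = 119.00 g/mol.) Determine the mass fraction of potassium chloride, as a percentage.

54.32 %

n(AgNO3) = 0.01738 × 0.6335 = 0.01101 mol
Let x = n(KCl), y = n(KBr).
Titrant: 1x + 1y = 0.01101;  mass: 74.55x + 119.00y = 0.9897
Solving, x = 7.211 × 10^-3 mol, y = 3.799 × 10^-3 mol
mass of KCl = 7.211 × 10^-3 × 74.55 = 0.5376 g
% KCl = 0.5376 / 0.9897 × 100 = 54.32 %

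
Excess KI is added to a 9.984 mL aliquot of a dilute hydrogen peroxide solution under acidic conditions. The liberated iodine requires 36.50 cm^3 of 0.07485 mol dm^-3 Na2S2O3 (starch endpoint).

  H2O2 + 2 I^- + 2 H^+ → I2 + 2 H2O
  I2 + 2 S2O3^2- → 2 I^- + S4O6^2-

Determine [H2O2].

0.1368 mol/L

n(S2O3^2-) = 0.03650 × 0.07485 = 2.732 × 10^-3 mol
n(I2) = n(S2O3^2-)/2 = 1.366 × 10^-3 mol
n(H2O2) in the aliquot = 1.366 × 10^-3 mol (1:1 ratio)
[H2O2] = 1.366 × 10^-3 / 0.009984 = 0.1368 mol/L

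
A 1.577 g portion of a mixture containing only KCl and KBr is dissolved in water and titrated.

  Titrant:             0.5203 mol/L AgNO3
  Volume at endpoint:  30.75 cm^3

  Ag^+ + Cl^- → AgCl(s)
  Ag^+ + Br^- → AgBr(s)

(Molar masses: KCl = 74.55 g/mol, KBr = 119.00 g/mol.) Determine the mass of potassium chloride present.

0.5483 g

n(AgNO3) = 0.03075 × 0.5203 = 0.01600 mol
Let x = n(KCl), y = n(KBr).
Titrant: 1x + 1y = 0.01600;  mass: 74.55x + 119.00y = 1.577
Solving, x = 7.355 × 10^-3 mol, y = 8.645 × 10^-3 mol
mass of KCl = 7.355 × 10^-3 × 74.55 = 0.5483 g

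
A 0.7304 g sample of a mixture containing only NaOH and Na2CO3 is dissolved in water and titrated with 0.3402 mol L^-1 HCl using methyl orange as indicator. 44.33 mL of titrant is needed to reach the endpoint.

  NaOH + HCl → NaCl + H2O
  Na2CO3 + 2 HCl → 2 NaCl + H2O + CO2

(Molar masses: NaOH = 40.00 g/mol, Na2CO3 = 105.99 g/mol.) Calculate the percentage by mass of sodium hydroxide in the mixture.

n(HCl) = 0.04433 × 0.3402 = 0.01508 mol
Let x = n(NaOH), y = n(Na2CO3).
Titrant: 1x + 2y = 0.01508;  mass: 40.00x + 105.99y = 0.7304
Solving, x = 5.296 × 10^-3 mol, y = 4.893 × 10^-3 mol
mass of NaOH = 5.296 × 10^-3 × 40.00 = 0.2118 g
% NaOH = 0.2118 / 0.7304 × 100 = 29.00 %

29.00 %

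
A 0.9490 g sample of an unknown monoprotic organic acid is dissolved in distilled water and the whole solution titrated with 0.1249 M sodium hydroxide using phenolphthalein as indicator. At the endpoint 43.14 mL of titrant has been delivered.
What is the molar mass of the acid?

176.1 g/mol

n(NaOH) = 0.04314 L × 0.1249 mol/L = 5.388 × 10^-3 mol
n(HA) = 5.388 × 10^-3 mol (1:1 ratio)
M = m / n = 0.9490 g / 5.388 × 10^-3 mol = 176.1 g/mol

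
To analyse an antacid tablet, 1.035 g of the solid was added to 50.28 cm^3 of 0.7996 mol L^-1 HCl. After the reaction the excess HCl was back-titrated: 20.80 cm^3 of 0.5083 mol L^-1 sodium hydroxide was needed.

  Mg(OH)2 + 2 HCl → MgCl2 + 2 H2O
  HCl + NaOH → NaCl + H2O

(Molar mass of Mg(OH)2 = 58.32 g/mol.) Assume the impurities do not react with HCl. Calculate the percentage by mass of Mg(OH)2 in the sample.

n(HCl) added = 0.05028 × 0.7996 = 0.04020 mol
n(NaOH) used in back-titration = 0.02080 × 0.5083 = 0.01057 mol
n(HCl) left over = 0.01057 mol (1:1 ratio)
n(HCl) consumed by analyte = 0.04020 − 0.01057 = 0.02963 mol
From the 1:2 ratio, n(Mg(OH)2) = 1/2 × 0.02963 = 0.01482 mol
mass of Mg(OH)2 = 0.01482 × 58.32 = 0.8640 g
% Mg(OH)2 = 0.8640 / 1.035 × 100 = 83.48 %

83.48 %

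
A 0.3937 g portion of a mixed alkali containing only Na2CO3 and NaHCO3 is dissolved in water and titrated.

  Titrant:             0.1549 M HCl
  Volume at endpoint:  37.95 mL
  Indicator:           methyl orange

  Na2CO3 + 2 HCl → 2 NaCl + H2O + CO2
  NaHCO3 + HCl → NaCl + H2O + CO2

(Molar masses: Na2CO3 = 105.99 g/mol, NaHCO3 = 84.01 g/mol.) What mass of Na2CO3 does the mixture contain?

0.1711 g

n(HCl) = 0.03795 × 0.1549 = 5.878 × 10^-3 mol
Let x = n(Na2CO3), y = n(NaHCO3).
Titrant: 2x + 1y = 5.878 × 10^-3;  mass: 105.99x + 84.01y = 0.3937
Solving, x = 1.615 × 10^-3 mol, y = 2.649 × 10^-3 mol
mass of Na2CO3 = 1.615 × 10^-3 × 105.99 = 0.1711 g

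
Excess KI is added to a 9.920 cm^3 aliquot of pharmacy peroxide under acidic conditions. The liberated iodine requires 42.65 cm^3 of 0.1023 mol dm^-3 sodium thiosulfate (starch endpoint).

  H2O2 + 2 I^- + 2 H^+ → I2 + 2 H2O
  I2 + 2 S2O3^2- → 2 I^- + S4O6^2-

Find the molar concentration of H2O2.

0.2199 mol/L

n(S2O3^2-) = 0.04265 × 0.1023 = 4.363 × 10^-3 mol
n(I2) = n(S2O3^2-)/2 = 2.182 × 10^-3 mol
n(H2O2) in the aliquot = 2.182 × 10^-3 mol (1:1 ratio)
[H2O2] = 2.182 × 10^-3 / 0.009920 = 0.2199 mol/L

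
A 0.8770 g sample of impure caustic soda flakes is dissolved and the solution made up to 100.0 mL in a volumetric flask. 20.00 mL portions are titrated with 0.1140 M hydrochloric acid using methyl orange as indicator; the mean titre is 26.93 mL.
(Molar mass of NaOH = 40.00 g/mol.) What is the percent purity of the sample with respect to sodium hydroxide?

70.01 %

NaOH + HCl → NaCl + H2O
n(HCl) per titration = 0.02693 × 0.1140 = 3.070 × 10^-3 mol
n(NaOH) in each aliquot = 3.070 × 10^-3 mol (1:1 ratio)
n(NaOH) in the whole flask = 3.070 × 10^-3 × 100.0/20.00 = 0.01535 mol
mass of NaOH = 0.01535 × 40.00 = 0.6140 g
% NaOH = 0.6140 / 0.8770 × 100 = 70.01 %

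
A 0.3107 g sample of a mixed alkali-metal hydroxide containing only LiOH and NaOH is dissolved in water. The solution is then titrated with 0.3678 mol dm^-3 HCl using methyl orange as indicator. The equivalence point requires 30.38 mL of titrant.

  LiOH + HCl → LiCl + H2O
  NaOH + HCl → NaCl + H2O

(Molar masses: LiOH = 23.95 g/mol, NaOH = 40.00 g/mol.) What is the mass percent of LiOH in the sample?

65.44 %

n(HCl) = 0.03038 × 0.3678 = 0.01117 mol
Let x = n(LiOH), y = n(NaOH).
Titrant: 1x + 1y = 0.01117;  mass: 23.95x + 40.00y = 0.3107
Solving, x = 8.489 × 10^-3 mol, y = 2.685 × 10^-3 mol
mass of LiOH = 8.489 × 10^-3 × 23.95 = 0.2033 g
% LiOH = 0.2033 / 0.3107 × 100 = 65.44 %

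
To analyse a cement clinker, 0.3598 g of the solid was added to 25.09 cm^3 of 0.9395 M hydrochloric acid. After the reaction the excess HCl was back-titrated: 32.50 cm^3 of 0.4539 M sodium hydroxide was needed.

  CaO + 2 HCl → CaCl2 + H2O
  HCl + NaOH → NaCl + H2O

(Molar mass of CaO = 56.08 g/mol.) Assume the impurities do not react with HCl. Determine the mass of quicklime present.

0.2473 g

n(HCl) added = 0.02509 × 0.9395 = 0.02357 mol
n(NaOH) used in back-titration = 0.03250 × 0.4539 = 0.01475 mol
n(HCl) left over = 0.01475 mol (1:1 ratio)
n(HCl) consumed by analyte = 0.02357 − 0.01475 = 8.820 × 10^-3 mol
From the 1:2 ratio, n(CaO) = 1/2 × 8.820 × 10^-3 = 4.410 × 10^-3 mol
mass of CaO = 4.410 × 10^-3 × 56.08 = 0.2473 g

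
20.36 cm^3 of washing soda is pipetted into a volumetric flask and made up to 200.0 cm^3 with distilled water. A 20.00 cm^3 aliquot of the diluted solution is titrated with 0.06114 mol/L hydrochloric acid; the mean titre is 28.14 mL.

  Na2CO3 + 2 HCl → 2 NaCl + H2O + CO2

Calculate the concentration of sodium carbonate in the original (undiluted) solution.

n(HCl) = 0.02814 × 0.06114 = 1.720 × 10^-3 mol
From the 1:2 ratio, n(Na2CO3) in the aliquot = 1/2 × 1.720 × 10^-3 = 8.602 × 10^-4 mol
[Na2CO3]_dilute = 8.602 × 10^-4 / 0.02000 = 0.04301 mol/L
Dilution factor = 200.0 / 20.36 = 9.823
[Na2CO3]_stock = 0.04301 × 9.823 = 0.4225 mol/L

0.4225 mol/L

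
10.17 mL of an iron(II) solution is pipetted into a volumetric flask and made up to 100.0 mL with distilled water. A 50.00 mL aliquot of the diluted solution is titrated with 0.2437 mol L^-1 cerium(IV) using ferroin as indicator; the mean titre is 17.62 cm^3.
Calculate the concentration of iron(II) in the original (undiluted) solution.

0.8444 mol/L

Ce^4+ + Fe^2+ → Ce^3+ + Fe^3+
n(Ce4+) = 0.01762 × 0.2437 = 4.294 × 10^-3 mol
n(Fe2+) in the aliquot = 4.294 × 10^-3 mol (1:1 ratio)
[Fe2+]_dilute = 4.294 × 10^-3 / 0.05000 = 0.08588 mol/L
Dilution factor = 100.0 / 10.17 = 9.833
[Fe2+]_stock = 0.08588 × 9.833 = 0.8444 mol/L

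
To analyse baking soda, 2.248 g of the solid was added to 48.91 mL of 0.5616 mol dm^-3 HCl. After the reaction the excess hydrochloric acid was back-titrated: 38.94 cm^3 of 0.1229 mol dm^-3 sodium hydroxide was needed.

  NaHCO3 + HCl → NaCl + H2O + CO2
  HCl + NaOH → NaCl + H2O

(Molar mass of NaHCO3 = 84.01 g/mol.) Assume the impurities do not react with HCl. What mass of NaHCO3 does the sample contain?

n(HCl) added = 0.04891 × 0.5616 = 0.02747 mol
n(NaOH) used in back-titration = 0.03894 × 0.1229 = 4.786 × 10^-3 mol
n(HCl) left over = 4.786 × 10^-3 mol (1:1 ratio)
n(HCl) consumed by analyte = 0.02747 − 4.786 × 10^-3 = 0.02268 mol
n(NaHCO3) = 0.02268 mol (1:1 ratio)
mass of NaHCO3 = 0.02268 × 84.01 = 1.906 g

1.906 g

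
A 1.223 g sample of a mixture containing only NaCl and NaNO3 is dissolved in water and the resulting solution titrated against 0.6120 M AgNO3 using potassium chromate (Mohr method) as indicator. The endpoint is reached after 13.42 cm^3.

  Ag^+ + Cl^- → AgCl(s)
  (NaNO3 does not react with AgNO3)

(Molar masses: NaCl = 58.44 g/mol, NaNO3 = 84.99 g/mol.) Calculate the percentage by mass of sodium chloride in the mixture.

39.25 %

n(AgNO3) = 0.01342 × 0.6120 = 8.213 × 10^-3 mol
Let x = n(NaCl), y = n(NaNO3).
Titrant: 1x = 8.213 × 10^-3;  mass: 58.44x + 84.99y = 1.223
Solving, x = 8.213 × 10^-3 mol, y = 8.743 × 10^-3 mol
mass of NaCl = 8.213 × 10^-3 × 58.44 = 0.4800 g
% NaCl = 0.4800 / 1.223 × 100 = 39.25 %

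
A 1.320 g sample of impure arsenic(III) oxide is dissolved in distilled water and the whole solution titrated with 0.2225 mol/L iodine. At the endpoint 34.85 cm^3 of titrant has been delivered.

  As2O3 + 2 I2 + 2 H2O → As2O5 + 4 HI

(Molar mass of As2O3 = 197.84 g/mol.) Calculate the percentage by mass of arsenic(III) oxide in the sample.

58.11 %

n(I2) = 0.03485 L × 0.2225 mol/L = 7.754 × 10^-3 mol
From the 1:2 ratio, n(As2O3) = 1/2 × 7.754 × 10^-3 = 3.877 × 10^-3 mol
mass of As2O3 = 3.877 × 10^-3 × 197.84 g/mol = 0.7670 g
% As2O3 = 0.7670 / 1.320 × 100 = 58.11 %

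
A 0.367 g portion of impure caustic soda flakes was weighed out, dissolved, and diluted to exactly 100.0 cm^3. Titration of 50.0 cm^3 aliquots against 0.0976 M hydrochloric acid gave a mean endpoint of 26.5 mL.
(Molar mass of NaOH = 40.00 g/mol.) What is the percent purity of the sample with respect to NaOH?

56.4 %

NaOH + HCl → NaCl + H2O
n(HCl) per titration = 0.0265 × 0.0976 = 2.59 × 10^-3 mol
n(NaOH) in each aliquot = 2.59 × 10^-3 mol (1:1 ratio)
n(NaOH) in the whole flask = 2.59 × 10^-3 × 100.0/50.0 = 5.17 × 10^-3 mol
mass of NaOH = 5.17 × 10^-3 × 40.00 = 0.207 g
% NaOH = 0.207 / 0.367 × 100 = 56.4 %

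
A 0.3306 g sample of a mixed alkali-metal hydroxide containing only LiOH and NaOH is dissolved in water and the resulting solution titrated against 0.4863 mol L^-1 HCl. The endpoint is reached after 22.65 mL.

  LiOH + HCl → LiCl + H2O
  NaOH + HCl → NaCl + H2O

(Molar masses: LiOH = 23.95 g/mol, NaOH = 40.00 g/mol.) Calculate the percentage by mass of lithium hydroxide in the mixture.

49.64 %

n(HCl) = 0.02265 × 0.4863 = 0.01101 mol
Let x = n(LiOH), y = n(NaOH).
Titrant: 1x + 1y = 0.01101;  mass: 23.95x + 40.00y = 0.3306
Solving, x = 6.853 × 10^-3 mol, y = 4.162 × 10^-3 mol
mass of LiOH = 6.853 × 10^-3 × 23.95 = 0.1641 g
% LiOH = 0.1641 / 0.3306 × 100 = 49.64 %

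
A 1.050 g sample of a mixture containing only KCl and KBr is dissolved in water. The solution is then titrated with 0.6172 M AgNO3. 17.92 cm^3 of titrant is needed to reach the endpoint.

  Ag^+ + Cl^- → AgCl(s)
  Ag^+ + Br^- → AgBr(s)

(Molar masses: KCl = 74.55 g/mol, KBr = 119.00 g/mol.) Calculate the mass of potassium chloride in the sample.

n(AgNO3) = 0.01792 × 0.6172 = 0.01106 mol
Let x = n(KCl), y = n(KBr).
Titrant: 1x + 1y = 0.01106;  mass: 74.55x + 119.00y = 1.050
Solving, x = 5.988 × 10^-3 mol, y = 5.072 × 10^-3 mol
mass of KCl = 5.988 × 10^-3 × 74.55 = 0.4464 g

0.4464 g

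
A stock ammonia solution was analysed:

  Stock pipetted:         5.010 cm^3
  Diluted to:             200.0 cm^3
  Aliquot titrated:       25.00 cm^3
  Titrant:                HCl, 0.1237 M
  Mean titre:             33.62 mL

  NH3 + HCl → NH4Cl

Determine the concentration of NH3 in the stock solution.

6.641 M

n(HCl) = 0.03362 × 0.1237 = 4.159 × 10^-3 mol
n(NH3) in the aliquot = 4.159 × 10^-3 mol (1:1 ratio)
[NH3]_dilute = 4.159 × 10^-3 / 0.02500 = 0.1664 mol/L
Dilution factor = 200.0 / 5.010 = 39.92
[NH3]_stock = 0.1664 × 39.92 = 6.641 mol/L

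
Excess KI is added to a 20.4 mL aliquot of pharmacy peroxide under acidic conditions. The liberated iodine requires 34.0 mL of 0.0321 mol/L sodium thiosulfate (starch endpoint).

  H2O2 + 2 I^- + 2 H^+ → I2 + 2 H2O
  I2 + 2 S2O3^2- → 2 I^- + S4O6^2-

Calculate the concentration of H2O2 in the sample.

n(S2O3^2-) = 0.0340 × 0.0321 = 1.09 × 10^-3 mol
n(I2) = n(S2O3^2-)/2 = 5.46 × 10^-4 mol
n(H2O2) in the aliquot = 5.46 × 10^-4 mol (1:1 ratio)
[H2O2] = 5.46 × 10^-4 / 0.0204 = 0.0268 mol/L

0.0268 mol/L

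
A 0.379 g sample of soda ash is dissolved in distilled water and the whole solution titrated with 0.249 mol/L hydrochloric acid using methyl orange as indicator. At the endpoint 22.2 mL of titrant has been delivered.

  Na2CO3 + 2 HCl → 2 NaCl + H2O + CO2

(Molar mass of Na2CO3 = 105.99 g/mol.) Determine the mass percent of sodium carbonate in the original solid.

77.3 %

n(HCl) = 0.0222 L × 0.249 mol/L = 5.53 × 10^-3 mol
From the 1:2 ratio, n(Na2CO3) = 1/2 × 5.53 × 10^-3 = 2.76 × 10^-3 mol
mass of Na2CO3 = 2.76 × 10^-3 × 105.99 g/mol = 0.293 g
% Na2CO3 = 0.293 / 0.379 × 100 = 77.3 %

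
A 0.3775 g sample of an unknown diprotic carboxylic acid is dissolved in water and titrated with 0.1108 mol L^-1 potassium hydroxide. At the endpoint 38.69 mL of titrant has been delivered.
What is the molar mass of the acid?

176.1 g/mol

n(KOH) = 0.03869 L × 0.1108 mol/L = 4.287 × 10^-3 mol
From the 1:2 ratio, n(H2A) = 1/2 × 4.287 × 10^-3 = 2.143 × 10^-3 mol
M = m / n = 0.3775 g / 2.143 × 10^-3 mol = 176.1 g/mol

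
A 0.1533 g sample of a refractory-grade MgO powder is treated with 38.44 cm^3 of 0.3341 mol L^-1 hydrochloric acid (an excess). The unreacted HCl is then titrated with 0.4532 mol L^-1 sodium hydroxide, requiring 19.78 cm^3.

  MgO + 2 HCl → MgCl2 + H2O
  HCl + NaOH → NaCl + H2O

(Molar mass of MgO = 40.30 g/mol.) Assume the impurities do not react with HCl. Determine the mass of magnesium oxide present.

0.07815 g

n(HCl) added = 0.03844 × 0.3341 = 0.01284 mol
n(NaOH) used in back-titration = 0.01978 × 0.4532 = 8.964 × 10^-3 mol
n(HCl) left over = 8.964 × 10^-3 mol (1:1 ratio)
n(HCl) consumed by analyte = 0.01284 − 8.964 × 10^-3 = 3.879 × 10^-3 mol
From the 1:2 ratio, n(MgO) = 1/2 × 3.879 × 10^-3 = 1.939 × 10^-3 mol
mass of MgO = 1.939 × 10^-3 × 40.30 = 0.07815 g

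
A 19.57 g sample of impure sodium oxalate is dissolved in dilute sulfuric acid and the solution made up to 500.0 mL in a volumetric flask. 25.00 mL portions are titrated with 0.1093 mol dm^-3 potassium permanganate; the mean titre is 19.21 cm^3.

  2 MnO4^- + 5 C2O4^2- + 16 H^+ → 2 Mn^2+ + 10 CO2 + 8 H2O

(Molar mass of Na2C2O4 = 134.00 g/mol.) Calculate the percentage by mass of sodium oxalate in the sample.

n(KMnO4) per titration = 0.01921 × 0.1093 = 2.100 × 10^-3 mol
From the 5:2 ratio, n(Na2C2O4) in each aliquot = 5/2 × 2.100 × 10^-3 = 5.249 × 10^-3 mol
n(Na2C2O4) in the whole flask = 5.249 × 10^-3 × 500.0/25.00 = 0.1050 mol
mass of Na2C2O4 = 0.1050 × 134.00 = 14.07 g
% Na2C2O4 = 14.07 / 19.57 × 100 = 71.88 %

71.88 %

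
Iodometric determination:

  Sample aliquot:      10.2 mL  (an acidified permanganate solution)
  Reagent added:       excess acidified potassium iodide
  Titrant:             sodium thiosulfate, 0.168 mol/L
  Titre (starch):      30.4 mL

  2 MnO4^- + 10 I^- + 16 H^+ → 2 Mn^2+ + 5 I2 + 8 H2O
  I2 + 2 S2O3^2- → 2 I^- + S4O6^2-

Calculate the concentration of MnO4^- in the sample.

0.100 mol/L

n(S2O3^2-) = 0.0304 × 0.168 = 5.11 × 10^-3 mol
n(I2) = n(S2O3^2-)/2 = 2.55 × 10^-3 mol
From the 2:5 ratio, n(MnO4^-) in the aliquot = 2/5 × 2.55 × 10^-3 = 1.02 × 10^-3 mol
[MnO4^-] = 1.02 × 10^-3 / 0.0102 = 0.100 mol/L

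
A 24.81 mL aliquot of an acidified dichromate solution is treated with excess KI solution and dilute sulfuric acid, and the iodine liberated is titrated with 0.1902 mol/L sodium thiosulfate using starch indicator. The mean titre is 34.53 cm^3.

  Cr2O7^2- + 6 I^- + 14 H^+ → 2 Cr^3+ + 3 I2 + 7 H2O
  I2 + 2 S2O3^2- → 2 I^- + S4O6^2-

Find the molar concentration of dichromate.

n(S2O3^2-) = 0.03453 × 0.1902 = 6.568 × 10^-3 mol
n(I2) = n(S2O3^2-)/2 = 3.284 × 10^-3 mol
From the 1:3 ratio, n(Cr2O7^2-) in the aliquot = 1/3 × 3.284 × 10^-3 = 1.095 × 10^-3 mol
[Cr2O7^2-] = 1.095 × 10^-3 / 0.02481 = 0.04412 mol/L

0.04412 mol/L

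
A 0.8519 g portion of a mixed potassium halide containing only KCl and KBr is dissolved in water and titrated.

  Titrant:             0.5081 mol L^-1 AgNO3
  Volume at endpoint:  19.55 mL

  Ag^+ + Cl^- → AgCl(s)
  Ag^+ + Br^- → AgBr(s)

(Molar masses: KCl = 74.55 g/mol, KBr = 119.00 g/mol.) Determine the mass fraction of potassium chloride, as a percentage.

n(AgNO3) = 0.01955 × 0.5081 = 9.933 × 10^-3 mol
Let x = n(KCl), y = n(KBr).
Titrant: 1x + 1y = 9.933 × 10^-3;  mass: 74.55x + 119.00y = 0.8519
Solving, x = 7.428 × 10^-3 mol, y = 2.505 × 10^-3 mol
mass of KCl = 7.428 × 10^-3 × 74.55 = 0.5537 g
% KCl = 0.5537 / 0.8519 × 100 = 65.00 %

65.00 %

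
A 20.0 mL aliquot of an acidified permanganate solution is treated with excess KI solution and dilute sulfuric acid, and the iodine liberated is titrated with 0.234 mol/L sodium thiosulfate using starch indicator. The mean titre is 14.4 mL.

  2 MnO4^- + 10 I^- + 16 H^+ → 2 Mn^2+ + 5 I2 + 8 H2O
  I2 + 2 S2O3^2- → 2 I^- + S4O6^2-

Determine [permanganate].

0.0337 mol/L

n(S2O3^2-) = 0.0144 × 0.234 = 3.37 × 10^-3 mol
n(I2) = n(S2O3^2-)/2 = 1.68 × 10^-3 mol
From the 2:5 ratio, n(MnO4^-) in the aliquot = 2/5 × 1.68 × 10^-3 = 6.74 × 10^-4 mol
[MnO4^-] = 6.74 × 10^-4 / 0.0200 = 0.0337 mol/L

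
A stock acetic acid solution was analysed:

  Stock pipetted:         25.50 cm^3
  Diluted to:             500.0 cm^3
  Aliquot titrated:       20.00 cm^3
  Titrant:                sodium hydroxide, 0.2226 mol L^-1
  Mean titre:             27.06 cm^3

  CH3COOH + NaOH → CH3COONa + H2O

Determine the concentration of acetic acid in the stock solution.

n(NaOH) = 0.02706 × 0.2226 = 6.024 × 10^-3 mol
n(CH3COOH) in the aliquot = 6.024 × 10^-3 mol (1:1 ratio)
[CH3COOH]_dilute = 6.024 × 10^-3 / 0.02000 = 0.3012 mol/L
Dilution factor = 500.0 / 25.50 = 19.61
[CH3COOH]_stock = 0.3012 × 19.61 = 5.905 mol/L

5.905 mol/L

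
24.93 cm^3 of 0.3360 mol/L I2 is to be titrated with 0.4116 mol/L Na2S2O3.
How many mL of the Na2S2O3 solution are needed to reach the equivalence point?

I2 + 2 S2O3^2- → 2 I^- + S4O6^2-
n(I2) = 0.02493 L × 0.3360 mol/L = 8.376 × 10^-3 mol
From the 2:1 stoichiometry, n(Na2S2O3) = 2/1 × 8.376 × 10^-3 = 0.01675 mol
V(Na2S2O3) = 0.01675 mol / 0.4116 mol/L = 0.04070 L = 40.70 mL

40.70 mL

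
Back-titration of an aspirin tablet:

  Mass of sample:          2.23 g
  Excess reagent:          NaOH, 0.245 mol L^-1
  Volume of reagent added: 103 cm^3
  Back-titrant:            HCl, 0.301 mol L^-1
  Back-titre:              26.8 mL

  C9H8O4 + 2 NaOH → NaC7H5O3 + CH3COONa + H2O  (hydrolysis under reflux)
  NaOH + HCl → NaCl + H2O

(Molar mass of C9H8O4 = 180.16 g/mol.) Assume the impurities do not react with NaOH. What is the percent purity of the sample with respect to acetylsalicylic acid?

n(NaOH) added = 0.103 × 0.245 = 0.0252 mol
n(HCl) used in back-titration = 0.0268 × 0.301 = 8.07 × 10^-3 mol
n(NaOH) left over = 8.07 × 10^-3 mol (1:1 ratio)
n(NaOH) consumed by analyte = 0.0252 − 8.07 × 10^-3 = 0.0172 mol
From the 1:2 ratio, n(C9H8O4) = 1/2 × 0.0172 = 8.58 × 10^-3 mol
mass of C9H8O4 = 8.58 × 10^-3 × 180.16 = 1.55 g
% C9H8O4 = 1.55 / 2.23 × 100 = 69.4 %

69.4 %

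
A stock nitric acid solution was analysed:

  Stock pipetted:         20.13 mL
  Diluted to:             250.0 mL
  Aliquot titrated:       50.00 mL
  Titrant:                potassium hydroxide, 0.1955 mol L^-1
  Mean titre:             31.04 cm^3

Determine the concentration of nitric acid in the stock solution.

1.507 mol/L

HNO3 + KOH → KNO3 + H2O
n(KOH) = 0.03104 × 0.1955 = 6.068 × 10^-3 mol
n(HNO3) in the aliquot = 6.068 × 10^-3 mol (1:1 ratio)
[HNO3]_dilute = 6.068 × 10^-3 / 0.05000 = 0.1214 mol/L
Dilution factor = 250.0 / 20.13 = 12.42
[HNO3]_stock = 0.1214 × 12.42 = 1.507 mol/L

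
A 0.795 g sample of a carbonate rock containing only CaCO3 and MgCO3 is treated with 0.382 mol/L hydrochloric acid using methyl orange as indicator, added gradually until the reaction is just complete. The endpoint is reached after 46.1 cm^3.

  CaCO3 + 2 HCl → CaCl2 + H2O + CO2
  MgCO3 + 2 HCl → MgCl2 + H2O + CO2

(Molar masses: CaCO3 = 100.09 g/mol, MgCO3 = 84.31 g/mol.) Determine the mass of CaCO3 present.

0.334 g

n(HCl) = 0.0461 × 0.382 = 0.0176 mol
Let x = n(CaCO3), y = n(MgCO3).
Titrant: 2x + 2y = 0.0176;  mass: 100.09x + 84.31y = 0.795
Solving, x = 3.34 × 10^-3 mol, y = 5.47 × 10^-3 mol
mass of CaCO3 = 3.34 × 10^-3 × 100.09 = 0.334 g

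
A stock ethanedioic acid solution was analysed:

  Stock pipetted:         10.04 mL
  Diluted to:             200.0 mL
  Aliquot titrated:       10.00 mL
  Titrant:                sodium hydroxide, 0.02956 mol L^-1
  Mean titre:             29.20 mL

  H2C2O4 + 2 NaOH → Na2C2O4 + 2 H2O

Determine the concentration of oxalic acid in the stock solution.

0.8597 mol/L

n(NaOH) = 0.02920 × 0.02956 = 8.632 × 10^-4 mol
From the 1:2 ratio, n(H2C2O4) in the aliquot = 1/2 × 8.632 × 10^-4 = 4.316 × 10^-4 mol
[H2C2O4]_dilute = 4.316 × 10^-4 / 0.01000 = 0.04316 mol/L
Dilution factor = 200.0 / 10.04 = 19.92
[H2C2O4]_stock = 0.04316 × 19.92 = 0.8597 mol/L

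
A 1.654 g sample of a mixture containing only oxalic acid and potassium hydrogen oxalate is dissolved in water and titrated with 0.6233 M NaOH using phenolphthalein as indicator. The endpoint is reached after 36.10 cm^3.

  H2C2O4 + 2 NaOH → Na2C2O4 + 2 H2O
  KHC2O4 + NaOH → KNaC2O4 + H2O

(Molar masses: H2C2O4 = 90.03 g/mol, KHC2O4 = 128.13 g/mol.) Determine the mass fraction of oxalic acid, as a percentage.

n(NaOH) = 0.03610 × 0.6233 = 0.02250 mol
Let x = n(H2C2O4), y = n(KHC2O4).
Titrant: 2x + 1y = 0.02250;  mass: 90.03x + 128.13y = 1.654
Solving, x = 7.394 × 10^-3 mol, y = 7.714 × 10^-3 mol
mass of H2C2O4 = 7.394 × 10^-3 × 90.03 = 0.6657 g
% H2C2O4 = 0.6657 / 1.654 × 100 = 40.25 %

40.25 %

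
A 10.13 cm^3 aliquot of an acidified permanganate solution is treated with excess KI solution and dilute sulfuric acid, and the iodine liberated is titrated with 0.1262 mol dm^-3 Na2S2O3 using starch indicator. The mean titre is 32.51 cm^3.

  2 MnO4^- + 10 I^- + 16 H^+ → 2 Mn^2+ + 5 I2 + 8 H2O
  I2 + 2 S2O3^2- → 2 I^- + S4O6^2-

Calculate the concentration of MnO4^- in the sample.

n(S2O3^2-) = 0.03251 × 0.1262 = 4.103 × 10^-3 mol
n(I2) = n(S2O3^2-)/2 = 2.051 × 10^-3 mol
From the 2:5 ratio, n(MnO4^-) in the aliquot = 2/5 × 2.051 × 10^-3 = 8.206 × 10^-4 mol
[MnO4^-] = 8.206 × 10^-4 / 0.01013 = 0.08100 mol/L

0.08100 mol/L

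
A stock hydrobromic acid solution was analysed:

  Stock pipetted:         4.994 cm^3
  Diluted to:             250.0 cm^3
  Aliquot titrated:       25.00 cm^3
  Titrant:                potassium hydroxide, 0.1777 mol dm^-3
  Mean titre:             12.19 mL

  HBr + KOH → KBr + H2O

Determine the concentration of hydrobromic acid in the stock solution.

n(KOH) = 0.01219 × 0.1777 = 2.166 × 10^-3 mol
n(HBr) in the aliquot = 2.166 × 10^-3 mol (1:1 ratio)
[HBr]_dilute = 2.166 × 10^-3 / 0.02500 = 0.08665 mol/L
Dilution factor = 250.0 / 4.994 = 50.06
[HBr]_stock = 0.08665 × 50.06 = 4.338 mol/L

4.338 mol/L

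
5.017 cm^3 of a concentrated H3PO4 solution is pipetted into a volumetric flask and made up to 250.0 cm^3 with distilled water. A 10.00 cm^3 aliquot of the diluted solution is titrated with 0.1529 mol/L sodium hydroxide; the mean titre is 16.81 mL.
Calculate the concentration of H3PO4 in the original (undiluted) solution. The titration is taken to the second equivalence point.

6.404 mol/L

H3PO4 + 2 NaOH → Na2HPO4 + 2 H2O
n(NaOH) = 0.01681 × 0.1529 = 2.570 × 10^-3 mol
From the 1:2 ratio, n(H3PO4) in the aliquot = 1/2 × 2.570 × 10^-3 = 1.285 × 10^-3 mol
[H3PO4]_dilute = 1.285 × 10^-3 / 0.01000 = 0.1285 mol/L
Dilution factor = 250.0 / 5.017 = 49.83
[H3PO4]_stock = 0.1285 × 49.83 = 6.404 mol/L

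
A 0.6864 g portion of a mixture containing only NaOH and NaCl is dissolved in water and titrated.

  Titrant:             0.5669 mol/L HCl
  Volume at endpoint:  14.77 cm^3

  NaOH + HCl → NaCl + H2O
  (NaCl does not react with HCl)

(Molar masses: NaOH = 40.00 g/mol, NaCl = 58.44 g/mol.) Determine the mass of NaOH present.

n(HCl) = 0.01477 × 0.5669 = 8.373 × 10^-3 mol
Let x = n(NaOH), y = n(NaCl).
Titrant: 1x = 8.373 × 10^-3;  mass: 40.00x + 58.44y = 0.6864
Solving, x = 8.373 × 10^-3 mol, y = 6.014 × 10^-3 mol
mass of NaOH = 8.373 × 10^-3 × 40.00 = 0.3349 g

0.3349 g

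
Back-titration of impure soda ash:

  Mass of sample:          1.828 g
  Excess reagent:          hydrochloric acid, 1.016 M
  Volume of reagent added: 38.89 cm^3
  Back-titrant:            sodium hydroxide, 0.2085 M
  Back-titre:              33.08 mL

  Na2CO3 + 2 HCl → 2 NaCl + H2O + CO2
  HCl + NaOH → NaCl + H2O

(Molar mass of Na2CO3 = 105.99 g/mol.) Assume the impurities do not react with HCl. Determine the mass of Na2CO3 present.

1.728 g

n(HCl) added = 0.03889 × 1.016 = 0.03951 mol
n(NaOH) used in back-titration = 0.03308 × 0.2085 = 6.897 × 10^-3 mol
n(HCl) left over = 6.897 × 10^-3 mol (1:1 ratio)
n(HCl) consumed by analyte = 0.03951 − 6.897 × 10^-3 = 0.03262 mol
From the 1:2 ratio, n(Na2CO3) = 1/2 × 0.03262 = 0.01631 mol
mass of Na2CO3 = 0.01631 × 105.99 = 1.728 g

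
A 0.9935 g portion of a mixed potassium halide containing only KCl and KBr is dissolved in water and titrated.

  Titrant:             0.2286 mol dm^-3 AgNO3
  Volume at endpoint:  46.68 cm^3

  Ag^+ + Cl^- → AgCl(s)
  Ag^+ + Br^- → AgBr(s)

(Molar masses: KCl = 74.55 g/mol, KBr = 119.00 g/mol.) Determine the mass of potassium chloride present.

0.4635 g

n(AgNO3) = 0.04668 × 0.2286 = 0.01067 mol
Let x = n(KCl), y = n(KBr).
Titrant: 1x + 1y = 0.01067;  mass: 74.55x + 119.00y = 0.9935
Solving, x = 6.217 × 10^-3 mol, y = 4.454 × 10^-3 mol
mass of KCl = 6.217 × 10^-3 × 74.55 = 0.4635 g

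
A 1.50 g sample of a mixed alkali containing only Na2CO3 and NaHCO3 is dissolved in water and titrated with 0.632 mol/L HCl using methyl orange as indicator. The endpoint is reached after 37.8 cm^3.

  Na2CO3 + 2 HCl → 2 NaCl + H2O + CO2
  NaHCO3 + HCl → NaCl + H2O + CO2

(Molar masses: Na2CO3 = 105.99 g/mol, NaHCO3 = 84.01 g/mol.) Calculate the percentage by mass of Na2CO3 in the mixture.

n(HCl) = 0.0378 × 0.632 = 0.0239 mol
Let x = n(Na2CO3), y = n(NaHCO3).
Titrant: 2x + 1y = 0.0239;  mass: 105.99x + 84.01y = 1.50
Solving, x = 8.17 × 10^-3 mol, y = 7.54 × 10^-3 mol
mass of Na2CO3 = 8.17 × 10^-3 × 105.99 = 0.866 g
% Na2CO3 = 0.866 / 1.50 × 100 = 57.7 %

57.7 %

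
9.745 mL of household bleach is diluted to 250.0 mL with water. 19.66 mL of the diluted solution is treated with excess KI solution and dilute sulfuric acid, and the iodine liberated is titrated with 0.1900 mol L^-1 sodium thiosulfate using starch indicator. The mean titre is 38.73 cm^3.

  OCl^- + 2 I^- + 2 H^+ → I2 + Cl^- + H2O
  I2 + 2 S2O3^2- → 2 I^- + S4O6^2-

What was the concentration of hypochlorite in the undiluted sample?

4.801 mol/L

n(S2O3^2-) = 0.03873 × 0.1900 = 7.359 × 10^-3 mol
n(I2) = n(S2O3^2-)/2 = 3.679 × 10^-3 mol
n(OCl^-) in the aliquot = 3.679 × 10^-3 mol (1:1 ratio)
[OCl^-]_dilute = 3.679 × 10^-3 / 0.01966 = 0.1871 mol/L
[OCl^-]_original = 0.1871 × 250.0/9.745 = 4.801 mol/L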